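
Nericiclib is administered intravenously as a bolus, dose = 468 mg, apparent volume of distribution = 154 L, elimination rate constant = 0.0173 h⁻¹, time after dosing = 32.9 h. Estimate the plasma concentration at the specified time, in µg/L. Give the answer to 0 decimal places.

1720 µg/L

C₀ = Dose / Vd = 468.0 / 154 = 3.039 mg/L
C = C₀ · e^(−k·t) = 3.039 × e^(−0.01730 × 32.9)
  = 3.039 × 0.5660 = 1.720 mg/L
Convert: 1.720 mg/L × 1000 = 1720 µg/L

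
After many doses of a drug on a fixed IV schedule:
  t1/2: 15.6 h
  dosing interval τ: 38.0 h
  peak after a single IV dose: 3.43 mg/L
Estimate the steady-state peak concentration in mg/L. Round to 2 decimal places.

k = ln2 / t½ = 0.693147 / 15.6 = 0.04443 h⁻¹
e^(−kτ) = e^(−0.04443 × 38.0) = 0.1848
Accumulation ratio R = 1 / (1 − e^(−kτ)) = 1 / (1 − 0.1848) = 1.227
Steady-state peak = C₀ × R = 3.43 × 1.227 = 4.209 mg/L

4.21 mg/L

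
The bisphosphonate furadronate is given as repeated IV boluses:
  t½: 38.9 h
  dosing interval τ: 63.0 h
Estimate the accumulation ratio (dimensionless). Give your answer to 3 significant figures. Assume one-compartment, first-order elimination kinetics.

k = ln2 / t½ = 0.693147 / 38.9 = 0.01782 h⁻¹
e^(−kτ) = e^(−0.01782 × 63.0) = 0.3254
Accumulation ratio R = 1 / (1 − e^(−kτ)) = 1 / (1 − 0.3254) = 1.482

1.48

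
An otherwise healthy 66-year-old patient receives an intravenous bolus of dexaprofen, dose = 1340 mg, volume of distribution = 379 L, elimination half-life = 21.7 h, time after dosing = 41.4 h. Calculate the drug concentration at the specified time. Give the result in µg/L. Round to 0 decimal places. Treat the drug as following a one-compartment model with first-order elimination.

942 µg/L

C₀ = Dose / Vd = 1340 / 379 = 3.536 mg/L
k = ln2 / t½ = 0.693147 / 21.7 = 0.03194 h⁻¹
C = C₀ · e^(−k·t) = 3.536 × e^(−0.03194 × 41.4)
  = 3.536 × 0.2665 = 0.9423 mg/L
Convert: 0.9423 mg/L × 1000 = 942.3 µg/L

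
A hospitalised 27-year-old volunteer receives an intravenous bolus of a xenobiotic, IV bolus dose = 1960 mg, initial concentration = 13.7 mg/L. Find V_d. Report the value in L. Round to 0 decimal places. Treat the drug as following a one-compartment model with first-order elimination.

143 L

Vd = Dose / C₀ = 1960 / 13.7 = 143.1 L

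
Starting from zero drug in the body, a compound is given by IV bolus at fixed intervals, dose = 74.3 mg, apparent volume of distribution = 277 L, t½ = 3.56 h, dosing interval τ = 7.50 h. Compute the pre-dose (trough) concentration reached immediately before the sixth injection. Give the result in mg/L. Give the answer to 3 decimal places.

C₀ per dose = Dose / Vd = 74.3 / 277 = 0.2682 mg/L
k = ln2 / t½ = 0.693147 / 3.56 = 0.1947 h⁻¹
Fraction remaining after one interval: r = e^(−kτ) = e^(−0.1947 × 7.50) = 0.2322
Before dose 6, 5 doses have been given (aged 1τ, 2τ, 3τ, 4τ, 5τ).
C_trough = C₀ × (r + r² + … + r^5) = C₀ × r(1−r^5)/(1−r)
        = 0.2682 × 0.2322 × (1 − 0.0006750) / (1 − 0.2322) = 0.08105 mg/L

0.081 mg/L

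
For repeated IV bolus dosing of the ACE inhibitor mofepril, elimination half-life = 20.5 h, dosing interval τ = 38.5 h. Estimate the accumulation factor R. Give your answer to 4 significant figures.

1.374

k = ln2 / t½ = 0.693147 / 20.5 = 0.03381 h⁻¹
e^(−kτ) = e^(−0.03381 × 38.5) = 0.2721
Accumulation ratio R = 1 / (1 − e^(−kτ)) = 1 / (1 − 0.2721) = 1.374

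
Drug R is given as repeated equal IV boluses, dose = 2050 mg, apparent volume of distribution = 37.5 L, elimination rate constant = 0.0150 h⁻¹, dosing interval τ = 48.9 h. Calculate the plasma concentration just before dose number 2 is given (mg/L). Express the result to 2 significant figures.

26 mg/L

C₀ per dose = Dose / Vd = 2050 / 37.5 = 54.67 mg/L
Fraction remaining after one interval: r = e^(−kτ) = e^(−0.01500 × 48.9) = 0.4802
Before dose 2, 1 dose has been given (aged 1τ).
C_trough = C₀ × r = 54.67 × 0.4802 = 26.25 mg/L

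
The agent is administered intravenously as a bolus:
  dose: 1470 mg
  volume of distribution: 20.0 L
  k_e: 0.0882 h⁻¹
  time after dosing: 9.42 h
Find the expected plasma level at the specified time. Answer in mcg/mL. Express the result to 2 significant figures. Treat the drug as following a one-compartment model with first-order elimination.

32 mcg/mL

C₀ = Dose / Vd = 1470 / 20.0 = 73.50 mg/L
C = C₀ · e^(−k·t) = 73.50 × e^(−0.08820 × 9.42)
  = 73.50 × 0.4357 = 32.02 mg/L
(32.02 mg/L = 32.02 mcg/mL)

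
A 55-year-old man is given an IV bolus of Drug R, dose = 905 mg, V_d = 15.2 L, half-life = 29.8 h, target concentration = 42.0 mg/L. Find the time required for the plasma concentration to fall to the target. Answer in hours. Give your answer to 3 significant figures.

15.0 h

C₀ = Dose / Vd = 905.0 / 15.2 = 59.54 mg/L
k = ln2 / t½ = 0.693147 / 29.8 = 0.02326 h⁻¹
t = ln(C₀ / C) / k = ln(59.54 / 42.0) / 0.02326
  = ln(1.418) / 0.02326 = 0.3492 / 0.02326 = 15.01 h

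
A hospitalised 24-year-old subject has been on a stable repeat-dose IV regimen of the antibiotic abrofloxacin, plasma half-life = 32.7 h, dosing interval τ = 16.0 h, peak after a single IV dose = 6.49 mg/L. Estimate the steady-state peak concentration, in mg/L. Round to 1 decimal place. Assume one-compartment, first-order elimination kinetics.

22.6 mg/L

k = ln2 / t½ = 0.693147 / 32.7 = 0.02120 h⁻¹
e^(−kτ) = e^(−0.02120 × 16.0) = 0.7123
Accumulation ratio R = 1 / (1 − e^(−kτ)) = 1 / (1 − 0.7123) = 3.476
Steady-state peak = C₀ × R = 6.49 × 3.476 = 22.56 mg/L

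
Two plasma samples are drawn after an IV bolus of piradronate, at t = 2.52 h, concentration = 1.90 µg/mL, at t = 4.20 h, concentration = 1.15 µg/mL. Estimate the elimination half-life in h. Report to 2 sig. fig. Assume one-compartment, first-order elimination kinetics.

k = ln(C₁/C₂) / (t₂ − t₁) = ln(1.90/1.15) / (4.20 − 2.52)
  = 0.5021 / 1.680 = 0.2989 h⁻¹
t½ = ln2 / k = 0.693147 / 0.2989 = 2.319 h

2.3 h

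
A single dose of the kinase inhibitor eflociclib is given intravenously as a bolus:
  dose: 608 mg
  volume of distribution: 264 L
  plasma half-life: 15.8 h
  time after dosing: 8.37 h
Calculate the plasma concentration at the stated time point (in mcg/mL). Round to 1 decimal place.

C₀ = Dose / Vd = 608.0 / 264 = 2.303 mg/L
k = ln2 / t½ = 0.693147 / 15.8 = 0.04387 h⁻¹
C = C₀ · e^(−k·t) = 2.303 × e^(−0.04387 × 8.37)
  = 2.303 × 0.6927 = 1.595 mg/L
(1.595 mg/L = 1.595 mcg/mL)

1.6 mcg/mL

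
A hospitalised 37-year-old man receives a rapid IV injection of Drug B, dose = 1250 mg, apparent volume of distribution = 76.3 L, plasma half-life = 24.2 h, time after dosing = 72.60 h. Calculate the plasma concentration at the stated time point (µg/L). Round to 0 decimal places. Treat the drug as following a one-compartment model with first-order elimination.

2048 µg/L

C₀ = Dose / Vd = 1250 / 76.3 = 16.38 mg/L
k = ln2 / t½ = 0.693147 / 24.2 = 0.02864 h⁻¹
t / t½ = 72.60 / 24.2 = 3 half-lives
C = C₀ × (1/2)^3 = 16.38 × 0.1250 = 2.048 mg/L
Convert: 2.048 mg/L × 1000 = 2048 µg/L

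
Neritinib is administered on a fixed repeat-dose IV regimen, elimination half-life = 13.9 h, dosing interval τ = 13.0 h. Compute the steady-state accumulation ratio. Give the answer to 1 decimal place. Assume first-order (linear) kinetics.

2.1

k = ln2 / t½ = 0.693147 / 13.9 = 0.04987 h⁻¹
e^(−kτ) = e^(−0.04987 × 13.0) = 0.5229
Accumulation ratio R = 1 / (1 − e^(−kτ)) = 1 / (1 − 0.5229) = 2.096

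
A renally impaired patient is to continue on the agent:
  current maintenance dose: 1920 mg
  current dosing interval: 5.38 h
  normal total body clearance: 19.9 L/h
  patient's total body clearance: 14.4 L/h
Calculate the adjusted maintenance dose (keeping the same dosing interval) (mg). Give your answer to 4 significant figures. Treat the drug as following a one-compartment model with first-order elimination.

1389 mg

To keep the same average steady-state level, dosing rate must scale with clearance.
CL ratio = 14.4 / 19.9 = 0.7236
New dose (same interval) = 1920 × 0.7236 = 1389 mg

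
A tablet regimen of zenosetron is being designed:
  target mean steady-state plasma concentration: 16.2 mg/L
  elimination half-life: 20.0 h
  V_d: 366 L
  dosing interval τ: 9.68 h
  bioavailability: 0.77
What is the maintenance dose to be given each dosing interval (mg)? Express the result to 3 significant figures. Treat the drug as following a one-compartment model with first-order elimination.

k = ln2 / t½ = 0.693147 / 20.0 = 0.03466 h⁻¹
CL = k × Vd = 0.03466 × 366 = 12.69 L/h
At steady state, F × (Dose/τ) = Css × CL.
Dose = Css × CL × τ / F = 16.2 × 12.69 × 9.68 / 0.77 = 2584 mg

2580 mg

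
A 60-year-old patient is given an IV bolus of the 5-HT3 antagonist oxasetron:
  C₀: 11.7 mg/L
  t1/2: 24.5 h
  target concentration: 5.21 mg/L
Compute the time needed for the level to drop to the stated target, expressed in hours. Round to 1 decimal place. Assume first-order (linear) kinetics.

k = ln2 / t½ = 0.693147 / 24.5 = 0.02829 h⁻¹
t = ln(C₀ / C) / k = ln(11.70 / 5.21) / 0.02829
  = ln(2.246) / 0.02829 = 0.8092 / 0.02829 = 28.60 h

28.6 h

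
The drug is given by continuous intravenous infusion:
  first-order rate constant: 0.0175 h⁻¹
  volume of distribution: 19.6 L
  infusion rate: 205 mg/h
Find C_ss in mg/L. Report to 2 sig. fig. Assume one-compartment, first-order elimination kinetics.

600 mg/L

CL = k × Vd = 0.01750 × 19.6 = 0.3430 L/h
At steady state Css = R₀ / CL = 205 / 0.3430 = 597.7 mg/L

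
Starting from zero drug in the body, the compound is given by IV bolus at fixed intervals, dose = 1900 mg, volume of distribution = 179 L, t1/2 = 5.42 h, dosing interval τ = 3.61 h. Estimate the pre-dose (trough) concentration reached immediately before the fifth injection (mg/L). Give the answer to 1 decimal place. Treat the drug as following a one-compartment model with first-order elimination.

C₀ per dose = Dose / Vd = 1900 / 179 = 10.61 mg/L
k = ln2 / t½ = 0.693147 / 5.42 = 0.1279 h⁻¹
Fraction remaining after one interval: r = e^(−kτ) = e^(−0.1279 × 3.61) = 0.6302
Before dose 5, 4 doses have been given (aged 1τ, 2τ, 3τ, 4τ).
C_trough = C₀ × (r + r² + … + r^4) = C₀ × r(1−r^4)/(1−r)
        = 10.61 × 0.6302 × (1 − 0.1577) / (1 − 0.6302) = 15.23 mg/L

15.2 mg/L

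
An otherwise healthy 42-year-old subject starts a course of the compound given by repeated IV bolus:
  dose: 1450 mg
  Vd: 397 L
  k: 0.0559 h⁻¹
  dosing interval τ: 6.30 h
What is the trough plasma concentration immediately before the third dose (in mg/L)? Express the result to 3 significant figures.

4.37 mg/L

C₀ per dose = Dose / Vd = 1450 / 397 = 3.652 mg/L
Fraction remaining after one interval: r = e^(−kτ) = e^(−0.05590 × 6.30) = 0.7032
Before dose 3, 2 doses have been given (aged 1τ, 2τ).
C_trough = C₀ × (r + r²) = 3.652 × (0.7032 + 0.4945) = 4.374 mg/L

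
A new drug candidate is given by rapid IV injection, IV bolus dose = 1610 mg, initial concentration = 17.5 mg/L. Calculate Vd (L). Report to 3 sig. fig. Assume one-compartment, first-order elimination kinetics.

92.0 L

Vd = Dose / C₀ = 1610 / 17.5 = 92.00 L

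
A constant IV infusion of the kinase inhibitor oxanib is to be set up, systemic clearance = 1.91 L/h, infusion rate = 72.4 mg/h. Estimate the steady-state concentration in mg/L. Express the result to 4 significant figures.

At steady state Css = R₀ / CL = 72.4 / 1.910 = 37.91 mg/L

37.91 mg/L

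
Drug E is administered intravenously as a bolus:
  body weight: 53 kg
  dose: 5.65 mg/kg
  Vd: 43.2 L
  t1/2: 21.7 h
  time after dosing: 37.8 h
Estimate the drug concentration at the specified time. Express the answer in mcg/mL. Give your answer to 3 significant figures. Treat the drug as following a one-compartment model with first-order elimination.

2.07 mcg/mL

Total dose = 5.65 × 53 = 299.5 mg
C₀ = Dose / Vd = 299.5 / 43.2 = 6.933 mg/L
k = ln2 / t½ = 0.693147 / 21.7 = 0.03194 h⁻¹
C = C₀ · e^(−k·t) = 6.933 × e^(−0.03194 × 37.8)
  = 6.933 × 0.2990 = 2.073 mg/L
(2.073 mg/L = 2.073 mcg/mL)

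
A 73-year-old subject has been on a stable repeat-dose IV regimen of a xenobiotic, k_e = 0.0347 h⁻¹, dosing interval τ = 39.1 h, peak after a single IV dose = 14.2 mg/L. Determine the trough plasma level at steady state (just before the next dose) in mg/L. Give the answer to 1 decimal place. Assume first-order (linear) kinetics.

4.9 mg/L

e^(−kτ) = e^(−0.03470 × 39.1) = 0.2575
Accumulation ratio R = 1 / (1 − e^(−kτ)) = 1 / (1 − 0.2575) = 1.347
Steady-state trough = C₀ × R × e^(−kτ) = 14.2 × 1.347 × 0.2575 = 4.925 mg/L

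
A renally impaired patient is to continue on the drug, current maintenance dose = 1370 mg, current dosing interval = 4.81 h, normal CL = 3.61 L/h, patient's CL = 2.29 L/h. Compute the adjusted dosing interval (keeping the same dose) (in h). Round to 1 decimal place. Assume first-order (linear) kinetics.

To keep the same average steady-state level, dosing rate must scale with clearance.
CL ratio = 2.29 / 3.61 = 0.6343
New interval (same dose) = 4.81 / 0.6343 = 7.583 h

7.6 h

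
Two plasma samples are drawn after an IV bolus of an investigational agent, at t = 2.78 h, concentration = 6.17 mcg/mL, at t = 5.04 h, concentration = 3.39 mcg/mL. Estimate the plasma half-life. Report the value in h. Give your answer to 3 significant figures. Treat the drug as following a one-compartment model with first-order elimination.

k = ln(C₁/C₂) / (t₂ − t₁) = ln(6.17/3.39) / (5.04 − 2.78)
  = 0.5989 / 2.260 = 0.2650 h⁻¹
t½ = ln2 / k = 0.693147 / 0.2650 = 2.616 h

2.62 h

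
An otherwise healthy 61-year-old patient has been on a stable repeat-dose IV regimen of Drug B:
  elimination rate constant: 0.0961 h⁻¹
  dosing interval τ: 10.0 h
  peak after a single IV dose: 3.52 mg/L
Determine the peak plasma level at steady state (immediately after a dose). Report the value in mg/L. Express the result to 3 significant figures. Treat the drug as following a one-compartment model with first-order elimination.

e^(−kτ) = e^(−0.09610 × 10.0) = 0.3825
Accumulation ratio R = 1 / (1 − e^(−kτ)) = 1 / (1 − 0.3825) = 1.619
Steady-state peak = C₀ × R = 3.52 × 1.619 = 5.699 mg/L

5.70 mg/L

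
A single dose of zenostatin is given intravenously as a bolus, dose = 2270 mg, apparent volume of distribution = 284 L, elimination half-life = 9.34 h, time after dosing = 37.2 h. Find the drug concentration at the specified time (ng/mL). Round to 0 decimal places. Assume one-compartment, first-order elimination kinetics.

C₀ = Dose / Vd = 2270 / 284 = 7.993 mg/L
k = ln2 / t½ = 0.693147 / 9.34 = 0.07421 h⁻¹
C = C₀ · e^(−k·t) = 7.993 × e^(−0.07421 × 37.2)
  = 7.993 × 0.06325 = 0.5056 mg/L
Convert: 0.5056 mg/L × 1000 = 505.6 ng/mL

506 ng/mL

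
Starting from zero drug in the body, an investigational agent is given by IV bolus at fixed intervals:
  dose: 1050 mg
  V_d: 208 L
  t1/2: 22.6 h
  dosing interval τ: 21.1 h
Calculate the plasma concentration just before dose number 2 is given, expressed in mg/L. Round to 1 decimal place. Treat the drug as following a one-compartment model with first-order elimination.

2.6 mg/L

C₀ per dose = Dose / Vd = 1050 / 208 = 5.048 mg/L
k = ln2 / t½ = 0.693147 / 22.6 = 0.03067 h⁻¹
Fraction remaining after one interval: r = e^(−kτ) = e^(−0.03067 × 21.1) = 0.5235
Before dose 2, 1 dose has been given (aged 1τ).
C_trough = C₀ × r = 5.048 × 0.5235 = 2.643 mg/L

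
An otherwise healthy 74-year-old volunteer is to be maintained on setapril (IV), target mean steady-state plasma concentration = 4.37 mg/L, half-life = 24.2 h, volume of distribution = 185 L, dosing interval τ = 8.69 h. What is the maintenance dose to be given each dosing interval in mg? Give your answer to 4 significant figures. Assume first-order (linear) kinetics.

k = ln2 / t½ = 0.693147 / 24.2 = 0.02864 h⁻¹
CL = k × Vd = 0.02864 × 185 = 5.298 L/h
At steady state, Dose/τ = Css × CL.
Dose = Css × CL × τ = 4.37 × 5.298 × 8.69 = 201.2 mg

201.2 mg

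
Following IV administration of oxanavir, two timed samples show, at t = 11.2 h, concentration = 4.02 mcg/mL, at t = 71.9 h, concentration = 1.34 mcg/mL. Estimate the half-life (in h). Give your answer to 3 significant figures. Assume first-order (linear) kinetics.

38.3 h

k = ln(C₁/C₂) / (t₂ − t₁) = ln(4.02/1.34) / (71.9 − 11.2)
  = 1.099 / 60.70 = 0.01811 h⁻¹
t½ = ln2 / k = 0.693147 / 0.01811 = 38.27 h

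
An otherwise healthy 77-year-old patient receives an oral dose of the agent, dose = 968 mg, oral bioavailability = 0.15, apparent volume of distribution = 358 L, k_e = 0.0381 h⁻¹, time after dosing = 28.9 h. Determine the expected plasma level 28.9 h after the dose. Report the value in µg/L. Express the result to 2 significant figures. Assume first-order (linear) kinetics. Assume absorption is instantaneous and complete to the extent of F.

Amount reaching circulation = F × Dose = 0.15 × 968.0 = 145.2 mg
C₀ = F·Dose / Vd = 145.2 / 358 = 0.4056 mg/L
C = C₀ · e^(−k·t) = 0.4056 × e^(−0.03810 × 28.9)
  = 0.4056 × 0.3325 = 0.1349 mg/L
Convert: 0.1349 mg/L × 1000 = 134.9 µg/L

130 µg/L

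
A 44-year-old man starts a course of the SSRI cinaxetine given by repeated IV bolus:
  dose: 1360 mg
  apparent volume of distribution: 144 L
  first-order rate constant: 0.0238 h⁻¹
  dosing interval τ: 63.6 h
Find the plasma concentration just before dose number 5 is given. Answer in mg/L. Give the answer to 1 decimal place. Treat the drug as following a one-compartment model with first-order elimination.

C₀ per dose = Dose / Vd = 1360 / 144 = 9.444 mg/L
Fraction remaining after one interval: r = e^(−kτ) = e^(−0.02380 × 63.6) = 0.2201
Before dose 5, 4 doses have been given (aged 1τ, 2τ, 3τ, 4τ).
C_trough = C₀ × (r + r² + … + r^4) = C₀ × r(1−r^4)/(1−r)
        = 9.444 × 0.2201 × (1 − 0.002347) / (1 − 0.2201) = 2.659 mg/L

2.7 mg/L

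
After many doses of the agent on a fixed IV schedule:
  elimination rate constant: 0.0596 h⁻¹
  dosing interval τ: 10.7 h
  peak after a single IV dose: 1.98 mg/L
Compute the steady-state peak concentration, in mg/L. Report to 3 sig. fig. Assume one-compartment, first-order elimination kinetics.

e^(−kτ) = e^(−0.05960 × 10.7) = 0.5285
Accumulation ratio R = 1 / (1 − e^(−kτ)) = 1 / (1 − 0.5285) = 2.121
Steady-state peak = C₀ × R = 1.98 × 2.121 = 4.200 mg/L

4.20 mg/L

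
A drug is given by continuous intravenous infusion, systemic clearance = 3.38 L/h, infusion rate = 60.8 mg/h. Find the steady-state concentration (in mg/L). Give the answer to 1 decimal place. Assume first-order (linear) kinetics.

At steady state Css = R₀ / CL = 60.8 / 3.380 = 17.99 mg/L

18.0 mg/L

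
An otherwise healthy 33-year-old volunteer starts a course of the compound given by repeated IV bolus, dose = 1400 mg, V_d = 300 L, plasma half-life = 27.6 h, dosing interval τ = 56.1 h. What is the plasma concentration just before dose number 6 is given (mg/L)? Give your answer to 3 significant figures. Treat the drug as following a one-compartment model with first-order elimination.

1.51 mg/L

C₀ per dose = Dose / Vd = 1400 / 300 = 4.667 mg/L
k = ln2 / t½ = 0.693147 / 27.6 = 0.02511 h⁻¹
Fraction remaining after one interval: r = e^(−kτ) = e^(−0.02511 × 56.1) = 0.2445
Before dose 6, 5 doses have been given (aged 1τ, 2τ, 3τ, 4τ, 5τ).
C_trough = C₀ × (r + r² + … + r^5) = C₀ × r(1−r^5)/(1−r)
        = 4.667 × 0.2445 × (1 − 0.0008738) / (1 − 0.2445) = 1.509 mg/L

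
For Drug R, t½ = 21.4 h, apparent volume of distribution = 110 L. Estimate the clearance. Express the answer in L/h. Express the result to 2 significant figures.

k = ln2 / t½ = 0.693147 / 21.4 = 0.03239 h⁻¹
CL = k × Vd = 0.03239 × 110 = 3.563 L/h

3.6 L/h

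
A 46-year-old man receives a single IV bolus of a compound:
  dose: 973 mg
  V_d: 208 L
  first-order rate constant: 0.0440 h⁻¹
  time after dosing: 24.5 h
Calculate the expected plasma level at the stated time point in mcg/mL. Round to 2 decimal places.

1.59 mcg/mL

C₀ = Dose / Vd = 973.0 / 208 = 4.678 mg/L
C = C₀ · e^(−k·t) = 4.678 × e^(−0.04400 × 24.5)
  = 4.678 × 0.3403 = 1.592 mg/L
(1.592 mg/L = 1.592 mcg/mL)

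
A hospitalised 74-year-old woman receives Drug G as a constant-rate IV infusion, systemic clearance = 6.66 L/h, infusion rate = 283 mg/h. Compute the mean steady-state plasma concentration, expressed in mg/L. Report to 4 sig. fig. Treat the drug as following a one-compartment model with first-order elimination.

At steady state Css = R₀ / CL = 283 / 6.660 = 42.49 mg/L

42.49 mg/L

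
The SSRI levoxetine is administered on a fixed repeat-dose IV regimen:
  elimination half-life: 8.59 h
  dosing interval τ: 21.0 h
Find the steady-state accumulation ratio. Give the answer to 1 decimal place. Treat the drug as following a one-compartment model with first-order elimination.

1.2

k = ln2 / t½ = 0.693147 / 8.59 = 0.08069 h⁻¹
e^(−kτ) = e^(−0.08069 × 21.0) = 0.1837
Accumulation ratio R = 1 / (1 − e^(−kτ)) = 1 / (1 − 0.1837) = 1.225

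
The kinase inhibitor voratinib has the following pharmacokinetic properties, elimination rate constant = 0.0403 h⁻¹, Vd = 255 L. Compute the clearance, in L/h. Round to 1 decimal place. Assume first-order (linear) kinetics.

CL = k × Vd = 0.0403 × 255 = 10.28 L/h

10.3 L/h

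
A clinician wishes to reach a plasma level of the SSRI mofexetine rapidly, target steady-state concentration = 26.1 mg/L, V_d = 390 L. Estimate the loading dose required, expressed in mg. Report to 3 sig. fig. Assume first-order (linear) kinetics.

LD = Css × Vd = 26.1 × 390 = 10180 mg

10200 mg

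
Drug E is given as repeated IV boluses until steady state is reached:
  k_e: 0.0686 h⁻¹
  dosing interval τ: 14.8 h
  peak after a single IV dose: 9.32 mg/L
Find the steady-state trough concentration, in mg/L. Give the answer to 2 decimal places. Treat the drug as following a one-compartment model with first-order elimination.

e^(−kτ) = e^(−0.06860 × 14.8) = 0.3623
Accumulation ratio R = 1 / (1 − e^(−kτ)) = 1 / (1 − 0.3623) = 1.568
Steady-state trough = C₀ × R × e^(−kτ) = 9.32 × 1.568 × 0.3623 = 5.295 mg/L

5.30 mg/L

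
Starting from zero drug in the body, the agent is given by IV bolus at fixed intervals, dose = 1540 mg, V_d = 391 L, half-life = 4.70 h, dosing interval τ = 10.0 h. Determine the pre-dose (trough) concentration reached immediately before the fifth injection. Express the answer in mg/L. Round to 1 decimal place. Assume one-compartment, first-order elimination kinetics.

C₀ per dose = Dose / Vd = 1540 / 391 = 3.939 mg/L
k = ln2 / t½ = 0.693147 / 4.70 = 0.1475 h⁻¹
Fraction remaining after one interval: r = e^(−kτ) = e^(−0.1475 × 10.0) = 0.2288
Before dose 5, 4 doses have been given (aged 1τ, 2τ, 3τ, 4τ).
C_trough = C₀ × (r + r² + … + r^4) = C₀ × r(1−r^4)/(1−r)
        = 3.939 × 0.2288 × (1 − 0.002740) / (1 − 0.2288) = 1.165 mg/L

1.2 mg/L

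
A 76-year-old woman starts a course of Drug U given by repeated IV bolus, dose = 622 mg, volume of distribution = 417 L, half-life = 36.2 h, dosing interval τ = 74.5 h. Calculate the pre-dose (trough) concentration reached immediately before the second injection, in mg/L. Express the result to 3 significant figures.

0.358 mg/L

C₀ per dose = Dose / Vd = 622 / 417 = 1.492 mg/L
k = ln2 / t½ = 0.693147 / 36.2 = 0.01915 h⁻¹
Fraction remaining after one interval: r = e^(−kτ) = e^(−0.01915 × 74.5) = 0.2401
Before dose 2, 1 dose has been given (aged 1τ).
C_trough = C₀ × r = 1.492 × 0.2401 = 0.3582 mg/L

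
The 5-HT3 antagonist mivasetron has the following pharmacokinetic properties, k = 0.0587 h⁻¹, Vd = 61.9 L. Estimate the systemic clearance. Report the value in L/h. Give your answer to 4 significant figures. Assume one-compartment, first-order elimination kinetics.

3.634 L/h

CL = k × Vd = 0.0587 × 61.9 = 3.634 L/h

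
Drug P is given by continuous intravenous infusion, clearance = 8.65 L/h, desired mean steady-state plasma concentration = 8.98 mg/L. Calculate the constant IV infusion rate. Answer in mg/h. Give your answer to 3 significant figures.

77.7 mg/h

At steady state, infusion rate R₀ = Css × CL = 8.98 × 8.650 = 77.68 mg/h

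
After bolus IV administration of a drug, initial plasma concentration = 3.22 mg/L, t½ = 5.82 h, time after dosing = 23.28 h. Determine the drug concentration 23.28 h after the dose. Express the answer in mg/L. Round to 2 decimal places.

k = ln2 / t½ = 0.693147 / 5.82 = 0.1191 h⁻¹
t / t½ = 23.28 / 5.82 = 4 half-lives
C = C₀ × (1/2)^4 = 3.220 × 0.06250 = 0.2013 mg/L

0.20 mg/L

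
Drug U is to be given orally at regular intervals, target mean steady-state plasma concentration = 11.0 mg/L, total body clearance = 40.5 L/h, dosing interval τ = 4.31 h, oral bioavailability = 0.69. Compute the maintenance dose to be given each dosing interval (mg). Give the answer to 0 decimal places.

2783 mg

At steady state, F × (Dose/τ) = Css × CL.
Dose = Css × CL × τ / F = 11.0 × 40.50 × 4.31 / 0.69 = 2783 mg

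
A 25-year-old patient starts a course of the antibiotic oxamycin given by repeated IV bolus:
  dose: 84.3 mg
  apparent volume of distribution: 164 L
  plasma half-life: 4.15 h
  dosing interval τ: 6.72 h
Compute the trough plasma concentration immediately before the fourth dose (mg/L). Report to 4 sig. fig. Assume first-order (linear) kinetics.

0.2395 mg/L

C₀ per dose = Dose / Vd = 84.3 / 164 = 0.5140 mg/L
k = ln2 / t½ = 0.693147 / 4.15 = 0.1670 h⁻¹
Fraction remaining after one interval: r = e^(−kτ) = e^(−0.1670 × 6.72) = 0.3255
Before dose 4, 3 doses have been given (aged 1τ, 2τ, 3τ).
C_trough = C₀ × (r + r² + … + r^3) = C₀ × r(1−r^3)/(1−r)
        = 0.5140 × 0.3255 × (1 − 0.03449) / (1 − 0.3255) = 0.2395 mg/L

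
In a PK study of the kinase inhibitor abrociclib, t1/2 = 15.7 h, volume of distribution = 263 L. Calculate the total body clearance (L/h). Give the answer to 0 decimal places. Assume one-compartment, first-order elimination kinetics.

k = ln2 / t½ = 0.693147 / 15.7 = 0.04415 h⁻¹
CL = k × Vd = 0.04415 × 263 = 11.61 L/h

12 L/h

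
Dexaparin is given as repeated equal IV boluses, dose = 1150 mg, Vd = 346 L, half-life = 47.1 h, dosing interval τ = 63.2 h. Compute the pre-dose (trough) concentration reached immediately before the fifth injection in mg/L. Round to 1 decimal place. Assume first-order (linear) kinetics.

2.1 mg/L

C₀ per dose = Dose / Vd = 1150 / 346 = 3.324 mg/L
k = ln2 / t½ = 0.693147 / 47.1 = 0.01472 h⁻¹
Fraction remaining after one interval: r = e^(−kτ) = e^(−0.01472 × 63.2) = 0.3944
Before dose 5, 4 doses have been given (aged 1τ, 2τ, 3τ, 4τ).
C_trough = C₀ × (r + r² + … + r^4) = C₀ × r(1−r^4)/(1−r)
        = 3.324 × 0.3944 × (1 − 0.02420) / (1 − 0.3944) = 2.112 mg/L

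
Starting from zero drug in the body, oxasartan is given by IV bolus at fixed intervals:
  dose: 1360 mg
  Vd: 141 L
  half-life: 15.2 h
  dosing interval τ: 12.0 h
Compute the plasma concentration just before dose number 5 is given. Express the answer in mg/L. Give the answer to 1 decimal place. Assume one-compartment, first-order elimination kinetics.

11.8 mg/L

C₀ per dose = Dose / Vd = 1360 / 141 = 9.645 mg/L
k = ln2 / t½ = 0.693147 / 15.2 = 0.04560 h⁻¹
Fraction remaining after one interval: r = e^(−kτ) = e^(−0.04560 × 12.0) = 0.5786
Before dose 5, 4 doses have been given (aged 1τ, 2τ, 3τ, 4τ).
C_trough = C₀ × (r + r² + … + r^4) = C₀ × r(1−r^4)/(1−r)
        = 9.645 × 0.5786 × (1 − 0.1121) / (1 − 0.5786) = 11.76 mg/L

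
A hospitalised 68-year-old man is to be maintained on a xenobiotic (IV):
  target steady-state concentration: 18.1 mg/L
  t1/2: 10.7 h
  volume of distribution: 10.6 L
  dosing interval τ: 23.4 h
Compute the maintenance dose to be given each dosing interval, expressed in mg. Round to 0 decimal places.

k = ln2 / t½ = 0.693147 / 10.7 = 0.06478 h⁻¹
CL = k × Vd = 0.06478 × 10.6 = 0.6867 L/h
At steady state, Dose/τ = Css × CL.
Dose = Css × CL × τ = 18.1 × 0.6867 × 23.4 = 290.8 mg

291 mg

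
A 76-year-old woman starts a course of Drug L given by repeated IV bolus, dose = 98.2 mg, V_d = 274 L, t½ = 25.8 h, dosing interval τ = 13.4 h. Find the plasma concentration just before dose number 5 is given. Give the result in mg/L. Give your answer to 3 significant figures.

C₀ per dose = Dose / Vd = 98.2 / 274 = 0.3584 mg/L
k = ln2 / t½ = 0.693147 / 25.8 = 0.02687 h⁻¹
Fraction remaining after one interval: r = e^(−kτ) = e^(−0.02687 × 13.4) = 0.6976
Before dose 5, 4 doses have been given (aged 1τ, 2τ, 3τ, 4τ).
C_trough = C₀ × (r + r² + … + r^4) = C₀ × r(1−r^4)/(1−r)
        = 0.3584 × 0.6976 × (1 − 0.2368) / (1 − 0.6976) = 0.6310 mg/L

0.631 mg/L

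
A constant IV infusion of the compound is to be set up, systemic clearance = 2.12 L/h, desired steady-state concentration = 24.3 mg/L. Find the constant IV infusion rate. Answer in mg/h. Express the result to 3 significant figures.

51.5 mg/h

At steady state, infusion rate R₀ = Css × CL = 24.3 × 2.120 = 51.52 mg/h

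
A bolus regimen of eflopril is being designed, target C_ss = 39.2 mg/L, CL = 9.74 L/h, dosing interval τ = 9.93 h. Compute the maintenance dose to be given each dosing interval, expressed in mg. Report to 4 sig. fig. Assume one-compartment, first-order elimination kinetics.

At steady state, Dose/τ = Css × CL.
Dose = Css × CL × τ = 39.2 × 9.740 × 9.93 = 3791 mg

3791 mg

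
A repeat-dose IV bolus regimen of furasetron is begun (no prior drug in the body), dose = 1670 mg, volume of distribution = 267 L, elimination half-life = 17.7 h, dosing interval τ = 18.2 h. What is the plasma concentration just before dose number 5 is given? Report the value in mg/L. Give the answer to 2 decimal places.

C₀ per dose = Dose / Vd = 1670 / 267 = 6.255 mg/L
k = ln2 / t½ = 0.693147 / 17.7 = 0.03916 h⁻¹
Fraction remaining after one interval: r = e^(−kτ) = e^(−0.03916 × 18.2) = 0.4903
Before dose 5, 4 doses have been given (aged 1τ, 2τ, 3τ, 4τ).
C_trough = C₀ × (r + r² + … + r^4) = C₀ × r(1−r^4)/(1−r)
        = 6.255 × 0.4903 × (1 − 0.05779) / (1 − 0.4903) = 5.669 mg/L

5.67 mg/L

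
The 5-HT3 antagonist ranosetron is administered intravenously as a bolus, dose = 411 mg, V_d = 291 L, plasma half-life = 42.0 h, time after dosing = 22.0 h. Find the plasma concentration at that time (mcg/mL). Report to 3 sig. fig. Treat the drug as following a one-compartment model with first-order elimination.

0.982 mcg/mL

C₀ = Dose / Vd = 411.0 / 291 = 1.412 mg/L
k = ln2 / t½ = 0.693147 / 42.0 = 0.01650 h⁻¹
C = C₀ · e^(−k·t) = 1.412 × e^(−0.01650 × 22.0)
  = 1.412 × 0.6956 = 0.9822 mg/L
(0.9822 mg/L = 0.9822 mcg/mL)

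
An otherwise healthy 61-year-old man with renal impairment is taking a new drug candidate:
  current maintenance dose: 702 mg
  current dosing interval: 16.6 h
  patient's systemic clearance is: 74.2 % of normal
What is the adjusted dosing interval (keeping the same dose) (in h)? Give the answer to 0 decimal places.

To keep the same average steady-state level, dosing rate must scale with clearance.
CL ratio = 74.2 / 100 = 0.7420
New interval (same dose) = 16.6 / 0.7420 = 22.37 h

22 h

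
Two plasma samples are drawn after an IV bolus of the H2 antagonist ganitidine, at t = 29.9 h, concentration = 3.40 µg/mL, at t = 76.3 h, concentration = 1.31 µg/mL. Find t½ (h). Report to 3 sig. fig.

k = ln(C₁/C₂) / (t₂ − t₁) = ln(3.40/1.31) / (76.3 − 29.9)
  = 0.9537 / 46.40 = 0.02055 h⁻¹
t½ = ln2 / k = 0.693147 / 0.02055 = 33.73 h

33.7 h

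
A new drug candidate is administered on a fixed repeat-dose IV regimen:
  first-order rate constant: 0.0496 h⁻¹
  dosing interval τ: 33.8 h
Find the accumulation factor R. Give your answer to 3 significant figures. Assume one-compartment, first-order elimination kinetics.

e^(−kτ) = e^(−0.04960 × 33.8) = 0.1870
Accumulation ratio R = 1 / (1 − e^(−kτ)) = 1 / (1 − 0.1870) = 1.230

1.23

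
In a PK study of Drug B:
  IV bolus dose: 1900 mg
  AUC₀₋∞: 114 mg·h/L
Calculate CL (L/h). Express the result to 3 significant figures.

CL = Dose / AUC = 1900 / 114 = 16.67 L/h

16.7 L/h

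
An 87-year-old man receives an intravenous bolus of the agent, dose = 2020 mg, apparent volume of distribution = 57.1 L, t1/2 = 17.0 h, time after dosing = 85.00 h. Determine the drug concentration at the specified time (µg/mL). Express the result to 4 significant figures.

C₀ = Dose / Vd = 2020 / 57.1 = 35.38 mg/L
k = ln2 / t½ = 0.693147 / 17.0 = 0.04077 h⁻¹
t / t½ = 85.00 / 17.0 = 5 half-lives
C = C₀ × (1/2)^5 = 35.38 × 0.03125 = 1.106 mg/L
(1.106 mg/L = 1.106 µg/mL)

1.106 µg/mL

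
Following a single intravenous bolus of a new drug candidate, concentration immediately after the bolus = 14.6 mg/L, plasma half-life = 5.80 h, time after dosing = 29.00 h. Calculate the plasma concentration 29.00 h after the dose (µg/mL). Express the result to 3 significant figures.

k = ln2 / t½ = 0.693147 / 5.80 = 0.1195 h⁻¹
t / t½ = 29.00 / 5.80 = 5 half-lives
C = C₀ × (1/2)^5 = 14.60 × 0.03125 = 0.4563 mg/L
(0.4563 mg/L = 0.4563 µg/mL)

0.456 µg/mL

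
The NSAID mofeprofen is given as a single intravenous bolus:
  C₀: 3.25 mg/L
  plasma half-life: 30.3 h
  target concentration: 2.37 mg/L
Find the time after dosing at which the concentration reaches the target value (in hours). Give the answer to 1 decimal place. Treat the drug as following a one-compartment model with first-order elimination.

13.8 h

k = ln2 / t½ = 0.693147 / 30.3 = 0.02288 h⁻¹
t = ln(C₀ / C) / k = ln(3.250 / 2.37) / 0.02288
  = ln(1.371) / 0.02288 = 0.3155 / 0.02288 = 13.79 h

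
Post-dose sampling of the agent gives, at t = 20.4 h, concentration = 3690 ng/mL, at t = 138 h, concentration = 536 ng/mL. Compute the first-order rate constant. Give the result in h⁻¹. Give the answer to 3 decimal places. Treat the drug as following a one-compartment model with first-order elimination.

0.016 h⁻¹

k = ln(C₁/C₂) / (t₂ − t₁) = ln(3690/536) / (138 − 20.4)
  = 1.929 / 117.6 = 0.01640 h⁻¹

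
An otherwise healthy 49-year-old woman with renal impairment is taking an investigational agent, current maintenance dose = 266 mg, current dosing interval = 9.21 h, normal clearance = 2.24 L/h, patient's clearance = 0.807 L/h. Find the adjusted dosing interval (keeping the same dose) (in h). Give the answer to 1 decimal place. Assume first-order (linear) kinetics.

25.6 h

To keep the same average steady-state level, dosing rate must scale with clearance.
CL ratio = 0.807 / 2.24 = 0.3603
New interval (same dose) = 9.21 / 0.3603 = 25.56 h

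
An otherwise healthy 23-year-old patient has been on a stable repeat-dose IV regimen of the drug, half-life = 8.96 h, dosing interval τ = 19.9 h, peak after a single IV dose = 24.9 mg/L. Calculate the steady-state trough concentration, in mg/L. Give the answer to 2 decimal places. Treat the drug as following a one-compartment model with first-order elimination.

6.80 mg/L

k = ln2 / t½ = 0.693147 / 8.96 = 0.07736 h⁻¹
e^(−kτ) = e^(−0.07736 × 19.9) = 0.2145
Accumulation ratio R = 1 / (1 − e^(−kτ)) = 1 / (1 − 0.2145) = 1.273
Steady-state trough = C₀ × R × e^(−kτ) = 24.9 × 1.273 × 0.2145 = 6.799 mg/L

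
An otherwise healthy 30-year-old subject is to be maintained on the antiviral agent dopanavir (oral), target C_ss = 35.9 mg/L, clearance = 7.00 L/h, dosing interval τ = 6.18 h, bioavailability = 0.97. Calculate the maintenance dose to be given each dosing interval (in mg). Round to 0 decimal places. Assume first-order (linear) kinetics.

1601 mg

At steady state, F × (Dose/τ) = Css × CL.
Dose = Css × CL × τ / F = 35.9 × 7.000 × 6.18 / 0.97 = 1601 mg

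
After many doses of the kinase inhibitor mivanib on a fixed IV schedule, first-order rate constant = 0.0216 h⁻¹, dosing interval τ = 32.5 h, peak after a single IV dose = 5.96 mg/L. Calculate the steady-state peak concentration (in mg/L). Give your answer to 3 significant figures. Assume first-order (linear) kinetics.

e^(−kτ) = e^(−0.02160 × 32.5) = 0.4956
Accumulation ratio R = 1 / (1 − e^(−kτ)) = 1 / (1 − 0.4956) = 1.983
Steady-state peak = C₀ × R = 5.96 × 1.983 = 11.82 mg/L

11.8 mg/L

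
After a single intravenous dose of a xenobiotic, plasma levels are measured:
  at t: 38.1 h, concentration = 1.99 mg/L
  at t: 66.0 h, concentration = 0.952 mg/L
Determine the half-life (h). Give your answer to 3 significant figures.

26.2 h

k = ln(C₁/C₂) / (t₂ − t₁) = ln(1.99/0.952) / (66.0 − 38.1)
  = 0.7373 / 27.90 = 0.02643 h⁻¹
t½ = ln2 / k = 0.693147 / 0.02643 = 26.23 h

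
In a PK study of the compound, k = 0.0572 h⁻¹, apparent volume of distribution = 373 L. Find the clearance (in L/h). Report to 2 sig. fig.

21 L/h

CL = k × Vd = 0.0572 × 373 = 21.34 L/h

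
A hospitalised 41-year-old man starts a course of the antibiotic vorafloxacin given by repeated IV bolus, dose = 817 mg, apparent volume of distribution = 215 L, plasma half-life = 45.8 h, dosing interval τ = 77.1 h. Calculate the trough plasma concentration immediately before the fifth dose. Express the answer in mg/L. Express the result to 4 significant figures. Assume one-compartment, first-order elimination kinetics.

C₀ per dose = Dose / Vd = 817 / 215 = 3.800 mg/L
k = ln2 / t½ = 0.693147 / 45.8 = 0.01513 h⁻¹
Fraction remaining after one interval: r = e^(−kτ) = e^(−0.01513 × 77.1) = 0.3114
Before dose 5, 4 doses have been given (aged 1τ, 2τ, 3τ, 4τ).
C_trough = C₀ × (r + r² + … + r^4) = C₀ × r(1−r^4)/(1−r)
        = 3.800 × 0.3114 × (1 − 0.009403) / (1 − 0.3114) = 1.702 mg/L

1.702 mg/L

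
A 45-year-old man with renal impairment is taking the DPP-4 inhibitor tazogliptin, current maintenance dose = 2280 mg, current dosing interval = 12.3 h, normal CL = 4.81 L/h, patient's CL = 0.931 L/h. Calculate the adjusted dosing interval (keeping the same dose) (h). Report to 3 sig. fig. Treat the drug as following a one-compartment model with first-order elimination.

63.5 h

To keep the same average steady-state level, dosing rate must scale with clearance.
CL ratio = 0.931 / 4.81 = 0.1936
New interval (same dose) = 12.3 / 0.1936 = 63.53 h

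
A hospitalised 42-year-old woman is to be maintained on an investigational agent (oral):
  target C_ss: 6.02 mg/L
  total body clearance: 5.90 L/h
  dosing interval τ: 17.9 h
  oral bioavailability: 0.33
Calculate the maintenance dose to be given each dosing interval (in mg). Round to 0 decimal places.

1927 mg

At steady state, F × (Dose/τ) = Css × CL.
Dose = Css × CL × τ / F = 6.02 × 5.900 × 17.9 / 0.33 = 1927 mg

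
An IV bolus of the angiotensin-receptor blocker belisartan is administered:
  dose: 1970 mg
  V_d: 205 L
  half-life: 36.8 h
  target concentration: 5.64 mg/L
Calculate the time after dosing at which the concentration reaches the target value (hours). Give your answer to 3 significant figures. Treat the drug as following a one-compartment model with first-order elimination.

C₀ = Dose / Vd = 1970 / 205 = 9.610 mg/L
k = ln2 / t½ = 0.693147 / 36.8 = 0.01884 h⁻¹
t = ln(C₀ / C) / k = ln(9.610 / 5.64) / 0.01884
  = ln(1.704) / 0.01884 = 0.5330 / 0.01884 = 28.29 h

28.3 h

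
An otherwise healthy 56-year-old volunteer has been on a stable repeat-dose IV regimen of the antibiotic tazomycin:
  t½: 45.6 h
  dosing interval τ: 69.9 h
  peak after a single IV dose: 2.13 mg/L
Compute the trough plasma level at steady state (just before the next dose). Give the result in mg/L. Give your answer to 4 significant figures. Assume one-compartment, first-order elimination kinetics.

1.125 mg/L

k = ln2 / t½ = 0.693147 / 45.6 = 0.01520 h⁻¹
e^(−kτ) = e^(−0.01520 × 69.9) = 0.3456
Accumulation ratio R = 1 / (1 − e^(−kτ)) = 1 / (1 − 0.3456) = 1.528
Steady-state trough = C₀ × R × e^(−kτ) = 2.13 × 1.528 × 0.3456 = 1.125 mg/L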